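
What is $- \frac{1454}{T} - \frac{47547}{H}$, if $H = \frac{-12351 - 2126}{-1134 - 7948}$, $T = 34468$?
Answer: $- \frac{7442028356615}{249496618} \approx -29828.0$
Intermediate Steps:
$H = \frac{14477}{9082}$ ($H = - \frac{14477}{-9082} = \left(-14477\right) \left(- \frac{1}{9082}\right) = \frac{14477}{9082} \approx 1.594$)
$- \frac{1454}{T} - \frac{47547}{H} = - \frac{1454}{34468} - \frac{47547}{\frac{14477}{9082}} = \left(-1454\right) \frac{1}{34468} - \frac{431821854}{14477} = - \frac{727}{17234} - \frac{431821854}{14477} = - \frac{7442028356615}{249496618}$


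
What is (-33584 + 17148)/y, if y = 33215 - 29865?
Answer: -8218/1675 ≈ -4.9063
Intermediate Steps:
y = 3350
(-33584 + 17148)/y = (-33584 + 17148)/3350 = -16436*1/3350 = -8218/1675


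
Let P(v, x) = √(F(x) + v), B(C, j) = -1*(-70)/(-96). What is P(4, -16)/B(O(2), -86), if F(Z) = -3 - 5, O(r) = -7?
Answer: -96*I/35 ≈ -2.7429*I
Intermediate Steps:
F(Z) = -8
B(C, j) = -35/48 (B(C, j) = 70*(-1/96) = -35/48)
P(v, x) = √(-8 + v)
P(4, -16)/B(O(2), -86) = √(-8 + 4)/(-35/48) = √(-4)*(-48/35) = (2*I)*(-48/35) = -96*I/35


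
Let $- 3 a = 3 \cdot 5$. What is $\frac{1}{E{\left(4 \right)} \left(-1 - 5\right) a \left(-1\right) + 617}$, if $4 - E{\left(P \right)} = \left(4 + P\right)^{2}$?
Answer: $\frac{1}{2417} \approx 0.00041374$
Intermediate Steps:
$E{\left(P \right)} = 4 - \left(4 + P\right)^{2}$
$a = -5$ ($a = - \frac{3 \cdot 5}{3} = \left(- \frac{1}{3}\right) 15 = -5$)
$\frac{1}{E{\left(4 \right)} \left(-1 - 5\right) a \left(-1\right) + 617} = \frac{1}{\left(4 - \left(4 + 4\right)^{2}\right) \left(-1 - 5\right) \left(-5\right) \left(-1\right) + 617} = \frac{1}{\left(4 - 8^{2}\right) \left(-1 - 5\right) \left(-5\right) \left(-1\right) + 617} = \frac{1}{\left(4 - 64\right) \left(-6\right) \left(-5\right) \left(-1\right) + 617} = \frac{1}{\left(4 - 64\right) 30 \left(-1\right) + 617} = \frac{1}{\left(-60\right) \left(-30\right) + 617} = \frac{1}{1800 + 617} = \frac{1}{2417}$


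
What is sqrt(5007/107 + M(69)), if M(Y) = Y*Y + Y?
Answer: sqrt(55834419)/107 ≈ 69.834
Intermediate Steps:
M(Y) = Y + Y**2 (M(Y) = Y**2 + Y = Y + Y**2)
sqrt(5007/107 + M(69)) = sqrt(5007/107 + 69*(1 + 69)) = sqrt(5007*(1/107) + 69*70) = sqrt(5007/107 + 4830) = sqrt(521817/107) = sqrt(55834419)/107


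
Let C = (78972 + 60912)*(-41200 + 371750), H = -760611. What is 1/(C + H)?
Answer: 1/46237895589 ≈ 2.1627e-11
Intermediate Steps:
C = 46238656200 (C = 139884*330550 = 46238656200)
1/(C + H) = 1/(46238656200 - 760611) = 1/46237895589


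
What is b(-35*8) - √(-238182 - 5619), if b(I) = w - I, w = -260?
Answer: 20 - 3*I*√27089 ≈ 20.0 - 493.76*I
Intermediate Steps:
b(I) = -260 - I
b(-35*8) - √(-238182 - 5619) = (-260 - (-35)*8) - √(-238182 - 5619) = (-260 - 1*(-280)) - √(-243801) = (-260 + 280) - 3*I*√27089 = 20 - 3*I*√27089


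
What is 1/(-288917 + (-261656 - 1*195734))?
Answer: -1/746307 ≈ -1.3399e-6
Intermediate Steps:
1/(-288917 + (-261656 - 1*195734)) = 1/(-288917 + (-261656 - 195734)) = 1/(-288917 - 457390) = 1/(-746307) = -1/746307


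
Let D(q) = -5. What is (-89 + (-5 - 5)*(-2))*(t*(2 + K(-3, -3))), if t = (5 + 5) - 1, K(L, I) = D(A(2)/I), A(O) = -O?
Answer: 1863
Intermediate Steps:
K(L, I) = -5
t = 9 (t = 10 - 1 = 9)
(-89 + (-5 - 5)*(-2))*(t*(2 + K(-3, -3))) = (-89 + (-5 - 5)*(-2))*(9*(2 - 5)) = (-89 - 10*(-2))*(9*(-3)) = (-89 + 20)*(-27) = -69*(-27) = 1863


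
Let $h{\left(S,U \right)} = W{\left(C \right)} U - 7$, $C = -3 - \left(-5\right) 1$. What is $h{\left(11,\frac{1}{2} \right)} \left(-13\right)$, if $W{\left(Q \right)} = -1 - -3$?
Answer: $78$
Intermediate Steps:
$C = 2$ ($C = -3 - -5 = -3 + 5 = 2$)
$W{\left(Q \right)} = 2$ ($W{\left(Q \right)} = -1 + 3 = 2$)
$h{\left(S,U \right)} = -7 + 2 U$ ($h{\left(S,U \right)} = 2 U - 7 = -7 + 2 U$)
$h{\left(11,\frac{1}{2} \right)} \left(-13\right) = \left(-7 + \frac{2}{2}\right) \left(-13\right) = \left(-7 + 2 \cdot \frac{1}{2}\right) \left(-13\right) = \left(-7 + 1\right) \left(-13\right) = \left(-6\right) \left(-13\right) = 78$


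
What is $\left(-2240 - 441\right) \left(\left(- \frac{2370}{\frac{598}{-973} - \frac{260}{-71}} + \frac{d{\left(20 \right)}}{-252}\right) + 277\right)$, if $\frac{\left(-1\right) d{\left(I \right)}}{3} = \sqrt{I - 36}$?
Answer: $\frac{47101647166}{35087} - \frac{383 i}{3} \approx 1.3424 \cdot 10^{6} - 127.67 i$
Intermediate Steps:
$d{\left(I \right)} = - 3 \sqrt{-36 + I}$ ($d{\left(I \right)} = - 3 \sqrt{I - 36} = - 3 \sqrt{-36 + I}$)
$\left(-2240 - 441\right) \left(\left(- \frac{2370}{\frac{598}{-973} - \frac{260}{-71}} + \frac{d{\left(20 \right)}}{-252}\right) + 277\right) = \left(-2240 - 441\right) \left(\left(- \frac{2370}{\frac{598}{-973} - \frac{260}{-71}} + \frac{\left(-3\right) \sqrt{-36 + 20}}{-252}\right) + 277\right) = - 2681 \left(\left(- \frac{2370}{598 \left(- \frac{1}{973}\right) - - \frac{260}{71}} + - 3 \sqrt{-16} \left(- \frac{1}{252}\right)\right) + 277\right) = - 2681 \left(\left(- \frac{2370}{- \frac{598}{973} + \frac{260}{71}} + - 3 \cdot 4 i \left(- \frac{1}{252}\right)\right) + 277\right) = - 2681 \left(\left(- \frac{2370}{\frac{210522}{69083}} + - 12 i \left(- \frac{1}{252}\right)\right) + 277\right) = - 2681 \left(\left(\left(-2370\right) \frac{69083}{210522} + \frac{i}{21}\right) + 277\right) = - 2681 \left(\left(- \frac{27287785}{35087} + \frac{i}{21}\right) + 277\right) = - 2681 \left(- \frac{17568686}{35087} + \frac{i}{21}\right) = \frac{47101647166}{35087} - \frac{383 i}{3}$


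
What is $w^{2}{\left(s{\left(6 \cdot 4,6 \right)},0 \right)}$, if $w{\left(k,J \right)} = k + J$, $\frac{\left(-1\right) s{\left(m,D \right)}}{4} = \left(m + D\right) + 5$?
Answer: $19600$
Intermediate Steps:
$s{\left(m,D \right)} = -20 - 4 D - 4 m$ ($s{\left(m,D \right)} = - 4 \left(\left(m + D\right) + 5\right) = - 4 \left(\left(D + m\right) + 5\right) = - 4 \left(5 + D + m\right) = -20 - 4 D - 4 m$)
$w{\left(k,J \right)} = J + k$
$w^{2}{\left(s{\left(6 \cdot 4,6 \right)},0 \right)} = \left(0 - \left(44 + 4 \cdot 6 \cdot 4\right)\right)^{2} = \left(0 - 140\right)^{2} = \left(-140\right)^{2} = 19600$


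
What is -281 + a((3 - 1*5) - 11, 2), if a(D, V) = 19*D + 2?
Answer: -526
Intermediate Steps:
a(D, V) = 2 + 19*D
-281 + a((3 - 1*5) - 11, 2) = -281 + (2 + 19*((3 - 1*5) - 11)) = -281 + (2 + 19*((3 - 5) - 11)) = -281 + (2 + 19*(-2 - 11)) = -281 + (2 + 19*(-13)) = -281 + (2 - 247) = -281 - 245 = -526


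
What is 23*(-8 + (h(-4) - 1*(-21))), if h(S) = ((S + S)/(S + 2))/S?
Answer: 276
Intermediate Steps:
h(S) = 2/(2 + S) (h(S) = ((2*S)/(2 + S))/S = (2*S/(2 + S))/S = 2/(2 + S))
23*(-8 + (h(-4) - 1*(-21))) = 23*(-8 + (2/(2 - 4) - 1*(-21))) = 23*(-8 + (2/(-2) + 21)) = 23*(-8 + (2*(-1/2) + 21)) = 23*(-8 + (-1 + 21)) = 23*(-8 + 20) = 23*12 = 276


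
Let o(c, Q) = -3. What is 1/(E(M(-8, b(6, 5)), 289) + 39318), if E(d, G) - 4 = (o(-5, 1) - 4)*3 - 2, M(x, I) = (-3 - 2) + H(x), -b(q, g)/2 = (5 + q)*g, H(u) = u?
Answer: 1/39299 ≈ 2.5446e-5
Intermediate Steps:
b(q, g) = -2*g*(5 + q) (b(q, g) = -2*(5 + q)*g = -2*g*(5 + q))
M(x, I) = -5 + x (M(x, I) = (-3 - 2) + x = -5 + x)
E(d, G) = -19 (E(d, G) = 4 + ((-3 - 4)*3 - 2) = 4 + (-7*3 - 2) = 4 + (-21 - 2) = 4 - 23 = -19)
1/(E(M(-8, b(6, 5)), 289) + 39318) = 1/(-19 + 39318) = 1/39299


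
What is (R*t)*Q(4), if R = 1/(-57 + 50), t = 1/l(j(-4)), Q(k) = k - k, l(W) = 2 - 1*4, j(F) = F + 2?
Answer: 0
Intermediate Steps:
j(F) = 2 + F
l(W) = -2 (l(W) = 2 - 4 = -2)
Q(k) = 0
t = -1/2 (t = 1/(-2) = -1/2 ≈ -0.50000)
R = -1/7 (R = 1/(-7) = -1/7 ≈ -0.14286)
(R*t)*Q(4) = -1/7*(-1/2)*0 = (1/14)*0 = 0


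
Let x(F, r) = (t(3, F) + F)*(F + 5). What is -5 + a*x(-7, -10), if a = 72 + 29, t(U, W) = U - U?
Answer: 1409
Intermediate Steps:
t(U, W) = 0
x(F, r) = F*(5 + F) (x(F, r) = (0 + F)*(F + 5) = F*(5 + F))
a = 101
-5 + a*x(-7, -10) = -5 + 101*(-7*(5 - 7)) = -5 + 101*(-7*(-2)) = -5 + 101*14 = -5 + 1414 = 1409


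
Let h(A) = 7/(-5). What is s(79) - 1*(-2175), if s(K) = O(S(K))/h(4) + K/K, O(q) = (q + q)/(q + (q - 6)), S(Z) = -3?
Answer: 30459/14 ≈ 2175.6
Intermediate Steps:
h(A) = -7/5 (h(A) = 7*(-1/5) = -7/5)
O(q) = 2*q/(-6 + 2*q) (O(q) = (2*q)/(q + (-6 + q)) = (2*q)/(-6 + 2*q) = 2*q/(-6 + 2*q))
s(K) = 9/14 (s(K) = (-3/(-3 - 3))/(-7/5) + K/K = -3/(-6)*(-5/7) + 1 = -3*(-1/6)*(-5/7) + 1 = (1/2)*(-5/7) + 1 = -5/14 + 1 = 9/14)
s(79) - 1*(-2175) = 9/14 - 1*(-2175) = 9/14 + 2175 = 30459/14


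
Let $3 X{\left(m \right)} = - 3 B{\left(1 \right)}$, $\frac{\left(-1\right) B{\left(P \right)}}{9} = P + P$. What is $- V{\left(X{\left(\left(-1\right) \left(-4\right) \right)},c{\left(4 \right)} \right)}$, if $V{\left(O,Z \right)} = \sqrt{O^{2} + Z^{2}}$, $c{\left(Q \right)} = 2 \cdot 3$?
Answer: $- 6 \sqrt{10} \approx -18.974$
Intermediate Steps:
$B{\left(P \right)} = - 18 P$ ($B{\left(P \right)} = - 9 \left(P + P\right) = - 9 \cdot 2 P = - 18 P$)
$c{\left(Q \right)} = 6$
$X{\left(m \right)} = 18$ ($X{\left(m \right)} = \frac{\left(-3\right) \left(\left(-18\right) 1\right)}{3} = \frac{\left(-3\right) \left(-18\right)}{3} = \frac{1}{3} \cdot 54 = 18$)
$- V{\left(X{\left(\left(-1\right) \left(-4\right) \right)},c{\left(4 \right)} \right)} = - \sqrt{18^{2} + 6^{2}} = - \sqrt{324 + 36} = - \sqrt{360} = - 6 \sqrt{10}$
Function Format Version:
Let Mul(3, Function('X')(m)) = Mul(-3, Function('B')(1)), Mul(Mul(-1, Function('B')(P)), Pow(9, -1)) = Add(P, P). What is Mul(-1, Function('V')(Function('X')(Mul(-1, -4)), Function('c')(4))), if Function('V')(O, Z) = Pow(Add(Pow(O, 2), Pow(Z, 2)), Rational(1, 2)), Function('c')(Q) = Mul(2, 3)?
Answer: Mul(-6, Pow(10, Rational(1, 2))) ≈ -18.974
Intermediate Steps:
Function('B')(P) = Mul(-18, P) (Function('B')(P) = Mul(-9, Add(P, P)) = Mul(-9, Mul(2, P)) = Mul(-18, P))
Function('c')(Q) = 6
Function('X')(m) = 18 (Function('X')(m) = Mul(Rational(1, 3), Mul(-3, Mul(-18, 1))) = Mul(Rational(1, 3), Mul(-3, -18)) = Mul(Rational(1, 3), 54) = 18)
Mul(-1, Function('V')(Function('X')(Mul(-1, -4)), Function('c')(4))) = Mul(-1, Pow(Add(Pow(18, 2), Pow(6, 2)), Rational(1, 2))) = Mul(-1, Pow(Add(324, 36), Rational(1, 2))) = Mul(-1, Pow(360, Rational(1, 2))) = Mul(-1, Mul(6, Pow(10, Rational(1, 2)))) = Mul(-6, Pow(10, Rational(1, 2)))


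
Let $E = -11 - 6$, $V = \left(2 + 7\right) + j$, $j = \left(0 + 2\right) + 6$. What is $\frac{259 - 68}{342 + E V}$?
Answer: $\frac{191}{53} \approx 3.6038$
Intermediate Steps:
$j = 8$ ($j = 2 + 6 = 8$)
$V = 17$ ($V = \left(2 + 7\right) + 8 = 9 + 8 = 17$)
$E = -17$ ($E = -11 - 6 = -17$)
$\frac{259 - 68}{342 + E V} = \frac{259 - 68}{342 - 289} = \frac{191}{342 - 289} = \frac{191}{53}$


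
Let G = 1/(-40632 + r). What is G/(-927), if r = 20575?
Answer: 1/18592839 ≈ 5.3784e-8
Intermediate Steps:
G = -1/20057 (G = 1/(-40632 + 20575) = 1/(-20057) = -1/20057 ≈ -4.9858e-5)
G/(-927) = -1/20057/(-927) = -1/20057*(-1/927) = 1/18592839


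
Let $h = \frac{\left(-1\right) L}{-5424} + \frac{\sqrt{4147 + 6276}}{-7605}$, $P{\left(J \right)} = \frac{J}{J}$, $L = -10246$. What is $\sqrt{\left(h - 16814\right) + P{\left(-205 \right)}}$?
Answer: $\frac{\sqrt{-130629148944450 - 1021520 \sqrt{10423}}}{88140} \approx 129.67 i$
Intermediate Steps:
$P{\left(J \right)} = 1$
$h = - \frac{5123}{2712} - \frac{\sqrt{10423}}{7605}$ ($h = \frac{\left(-1\right) \left(-10246\right)}{-5424} + \frac{\sqrt{4147 + 6276}}{-7605} = 10246 \left(- \frac{1}{5424}\right) + \sqrt{10423} \left(- \frac{1}{7605}\right) = - \frac{5123}{2712} - \frac{\sqrt{10423}}{7605} \approx -1.9024$)
$\sqrt{\left(h - 16814\right) + P{\left(-205 \right)}} = \sqrt{\left(\left(- \frac{5123}{2712} - \frac{\sqrt{10423}}{7605}\right) - 16814\right) + 1} = \sqrt{\left(- \frac{45604691}{2712} - \frac{\sqrt{10423}}{7605}\right) + 1} = \sqrt{- \frac{45601979}{2712} - \frac{\sqrt{10423}}{7605}}$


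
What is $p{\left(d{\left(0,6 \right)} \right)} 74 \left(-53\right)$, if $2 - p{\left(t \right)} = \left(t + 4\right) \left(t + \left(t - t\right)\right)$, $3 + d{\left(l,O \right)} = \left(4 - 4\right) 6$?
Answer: $-19610$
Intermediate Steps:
$d{\left(l,O \right)} = -3$ ($d{\left(l,O \right)} = -3 + \left(4 - 4\right) 6 = -3 + 0 \cdot 6 = -3 + 0 = -3$)
$p{\left(t \right)} = 2 - t \left(4 + t\right)$ ($p{\left(t \right)} = 2 - \left(t + 4\right) \left(t + \left(t - t\right)\right) = 2 - \left(4 + t\right) \left(t + 0\right) = 2 - \left(4 + t\right) t = 2 - t \left(4 + t\right)$)
$p{\left(d{\left(0,6 \right)} \right)} 74 \left(-53\right) = \left(2 - \left(-3\right)^{2} - -12\right) 74 \left(-53\right) = \left(2 - 9 + 12\right) 74 \left(-53\right) = 5 \cdot 74 \left(-53\right) = 370 \left(-53\right) = -19610$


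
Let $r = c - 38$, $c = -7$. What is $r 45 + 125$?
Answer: $-1900$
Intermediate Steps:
$r = -45$ ($r = -7 - 38 = -45$)
$r 45 + 125 = \left(-45\right) 45 + 125 = -2025 + 125 = -1900$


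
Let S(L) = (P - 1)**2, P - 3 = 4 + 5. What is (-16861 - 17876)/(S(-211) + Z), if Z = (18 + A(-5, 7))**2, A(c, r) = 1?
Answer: -34737/482 ≈ -72.068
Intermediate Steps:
P = 12 (P = 3 + (4 + 5) = 3 + 9 = 12)
S(L) = 121 (S(L) = (12 - 1)**2 = 11**2 = 121)
Z = 361 (Z = (18 + 1)**2 = 19**2 = 361)
(-16861 - 17876)/(S(-211) + Z) = (-16861 - 17876)/(121 + 361) = -34737/482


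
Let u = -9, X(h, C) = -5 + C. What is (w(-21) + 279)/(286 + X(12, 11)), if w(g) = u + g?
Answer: 249/292 ≈ 0.85274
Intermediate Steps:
w(g) = -9 + g
(w(-21) + 279)/(286 + X(12, 11)) = ((-9 - 21) + 279)/(286 + (-5 + 11)) = (-30 + 279)/(286 + 6) = 249/292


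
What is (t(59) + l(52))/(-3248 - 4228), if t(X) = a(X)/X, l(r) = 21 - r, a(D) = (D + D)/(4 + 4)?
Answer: 41/9968 ≈ 0.0041132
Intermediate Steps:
a(D) = D/4 (a(D) = (2*D)/8 = (2*D)*(⅛) = D/4)
t(X) = ¼ (t(X) = (X/4)/X = ¼)
(t(59) + l(52))/(-3248 - 4228) = (¼ + (21 - 1*52))/(-3248 - 4228) = (¼ + (21 - 52))/(-7476) = (¼ - 31)*(-1/7476) = -123/4*(-1/7476) = 41/9968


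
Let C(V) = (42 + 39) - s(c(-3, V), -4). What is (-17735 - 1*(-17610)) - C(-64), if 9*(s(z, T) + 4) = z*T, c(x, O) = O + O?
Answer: -1378/9 ≈ -153.11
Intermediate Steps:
c(x, O) = 2*O
s(z, T) = -4 + T*z/9 (s(z, T) = -4 + (z*T)/9 = -4 + (T*z)/9 = -4 + T*z/9)
C(V) = 85 + 8*V/9 (C(V) = (42 + 39) - (-4 + (⅑)*(-4)*(2*V)) = 81 - (-4 - 8*V/9) = 81 + (4 + 8*V/9) = 85 + 8*V/9)
(-17735 - 1*(-17610)) - C(-64) = (-17735 - 1*(-17610)) - (85 + (8/9)*(-64)) = (-17735 + 17610) - (85 - 512/9) = -125 - 1*253/9 = -125 - 253/9 = -1378/9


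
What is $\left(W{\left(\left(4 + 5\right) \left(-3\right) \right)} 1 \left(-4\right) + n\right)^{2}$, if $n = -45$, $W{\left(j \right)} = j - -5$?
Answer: $1849$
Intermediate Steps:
$W{\left(j \right)} = 5 + j$ ($W{\left(j \right)} = j + 5 = 5 + j$)
$\left(W{\left(\left(4 + 5\right) \left(-3\right) \right)} 1 \left(-4\right) + n\right)^{2} = \left(\left(5 + \left(4 + 5\right) \left(-3\right)\right) 1 \left(-4\right) - 45\right)^{2} = \left(\left(5 + 9 \left(-3\right)\right) 1 \left(-4\right) - 45\right)^{2} = \left(\left(5 - 27\right) 1 \left(-4\right) - 45\right)^{2} = \left(\left(-22\right) 1 \left(-4\right) - 45\right)^{2} = \left(\left(-22\right) \left(-4\right) - 45\right)^{2} = \left(88 - 45\right)^{2} = 43^{2} = 1849$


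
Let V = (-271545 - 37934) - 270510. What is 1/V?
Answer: -1/579989 ≈ -1.7242e-6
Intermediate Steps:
V = -579989 (V = -309479 - 270510 = -579989)
1/V = 1/(-579989) = -1/579989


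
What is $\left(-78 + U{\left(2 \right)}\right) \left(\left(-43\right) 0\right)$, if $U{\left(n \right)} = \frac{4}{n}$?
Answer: $0$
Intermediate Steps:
$\left(-78 + U{\left(2 \right)}\right) \left(\left(-43\right) 0\right) = \left(-78 + \frac{4}{2}\right) \left(\left(-43\right) 0\right) = \left(-78 + 4 \cdot \frac{1}{2}\right) 0 = \left(-78 + 2\right) 0 = \left(-76\right) 0 = 0$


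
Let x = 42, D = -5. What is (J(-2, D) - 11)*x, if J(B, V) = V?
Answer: -672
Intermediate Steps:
(J(-2, D) - 11)*x = (-5 - 11)*42 = -16*42 = -672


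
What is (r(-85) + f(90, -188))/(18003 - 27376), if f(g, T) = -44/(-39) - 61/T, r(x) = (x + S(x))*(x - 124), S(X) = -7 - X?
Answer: -10737367/68722836 ≈ -0.15624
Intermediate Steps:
r(x) = 868 - 7*x (r(x) = (x + (-7 - x))*(x - 124) = -7*(-124 + x) = 868 - 7*x)
f(g, T) = 44/39 - 61/T (f(g, T) = -44*(-1/39) - 61/T = 44/39 - 61/T)
(r(-85) + f(90, -188))/(18003 - 27376) = ((868 - 7*(-85)) + (44/39 - 61/(-188)))/(18003 - 27376) = ((868 + 595) + (44/39 - 61*(-1/188)))/(-9373) = (1463 + (44/39 + 61/188))*(-1/9373) = (1463 + 10651/7332)*(-1/9373) = (10737367/7332)*(-1/9373) = -10737367/68722836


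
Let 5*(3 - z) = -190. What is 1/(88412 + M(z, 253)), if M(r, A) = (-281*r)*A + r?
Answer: -1/2826360 ≈ -3.5381e-7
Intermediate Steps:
z = 41 (z = 3 - 1/5*(-190) = 3 + 38 = 41)
M(r, A) = r - 281*A*r (M(r, A) = -281*A*r + r = r - 281*A*r)
1/(88412 + M(z, 253)) = 1/(88412 + 41*(1 - 281*253)) = 1/(88412 + 41*(1 - 71093)) = 1/(88412 + 41*(-71092)) = 1/(88412 - 2914772) = 1/(-2826360) = -1/2826360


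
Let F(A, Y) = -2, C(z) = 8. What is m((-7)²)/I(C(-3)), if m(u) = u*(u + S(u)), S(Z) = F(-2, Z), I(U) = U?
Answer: 2303/8 ≈ 287.88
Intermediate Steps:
S(Z) = -2
m(u) = u*(-2 + u) (m(u) = u*(u - 2) = u*(-2 + u))
m((-7)²)/I(C(-3)) = ((-7)²*(-2 + (-7)²))/8 = (49*(-2 + 49))*(⅛) = (49*47)*(⅛) = 2303*(⅛) = 2303/8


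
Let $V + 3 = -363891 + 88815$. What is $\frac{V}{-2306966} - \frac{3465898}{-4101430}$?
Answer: $\frac{4561963054219}{4730929780690} \approx 0.96428$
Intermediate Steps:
$V = -275079$ ($V = -3 + \left(-363891 + 88815\right) = -3 - 275076 = -275079$)
$\frac{V}{-2306966} - \frac{3465898}{-4101430} = - \frac{275079}{-2306966} - \frac{3465898}{-4101430} = \left(-275079\right) \left(- \frac{1}{2306966}\right) - - \frac{1732949}{2050715} = \frac{275079}{2306966} + \frac{1732949}{2050715} = \frac{4561963054219}{4730929780690}$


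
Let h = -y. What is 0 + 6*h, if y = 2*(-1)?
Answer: 12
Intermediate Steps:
y = -2
h = 2 (h = -1*(-2) = 2)
0 + 6*h = 0 + 6*2 = 0 + 12 = 12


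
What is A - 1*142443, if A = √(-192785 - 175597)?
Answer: -142443 + 7*I*√7518 ≈ -1.4244e+5 + 606.94*I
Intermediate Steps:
A = 7*I*√7518 (A = √(-368382) = 7*I*√7518 ≈ 606.95*I)
A - 1*142443 = 7*I*√7518 - 1*142443 = 7*I*√7518 - 142443 = -142443 + 7*I*√7518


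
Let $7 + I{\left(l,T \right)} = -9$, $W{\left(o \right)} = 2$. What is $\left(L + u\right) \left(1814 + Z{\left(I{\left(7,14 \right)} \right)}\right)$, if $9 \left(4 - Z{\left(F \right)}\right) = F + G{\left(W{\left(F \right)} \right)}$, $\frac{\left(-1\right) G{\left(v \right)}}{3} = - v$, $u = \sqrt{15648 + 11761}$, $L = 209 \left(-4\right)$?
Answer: $- \frac{13686992}{9} + \frac{16372 \sqrt{27409}}{9} \approx -1.2196 \cdot 10^{6}$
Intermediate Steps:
$I{\left(l,T \right)} = -16$ ($I{\left(l,T \right)} = -7 - 9 = -16$)
$L = -836$
$u = \sqrt{27409} \approx 165.56$
$G{\left(v \right)} = 3 v$ ($G{\left(v \right)} = - 3 \left(- v\right) = 3 v$)
$Z{\left(F \right)} = \frac{10}{3} - \frac{F}{9}$ ($Z{\left(F \right)} = 4 - \frac{F + 3 \cdot 2}{9} = 4 - \frac{F + 6}{9} = 4 - \frac{6 + F}{9} = 4 - \left(\frac{2}{3} + \frac{F}{9}\right) = \frac{10}{3} - \frac{F}{9}$)
$\left(L + u\right) \left(1814 + Z{\left(I{\left(7,14 \right)} \right)}\right) = \left(-836 + \sqrt{27409}\right) \left(1814 + \left(\frac{10}{3} - - \frac{16}{9}\right)\right) = \left(-836 + \sqrt{27409}\right) \left(1814 + \left(\frac{10}{3} + \frac{16}{9}\right)\right) = \left(-836 + \sqrt{27409}\right) \left(1814 + \frac{46}{9}\right) = \left(-836 + \sqrt{27409}\right) \frac{16372}{9} = - \frac{13686992}{9} + \frac{16372 \sqrt{27409}}{9}$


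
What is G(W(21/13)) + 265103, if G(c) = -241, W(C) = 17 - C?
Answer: 264862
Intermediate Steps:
G(W(21/13)) + 265103 = -241 + 265103 = 264862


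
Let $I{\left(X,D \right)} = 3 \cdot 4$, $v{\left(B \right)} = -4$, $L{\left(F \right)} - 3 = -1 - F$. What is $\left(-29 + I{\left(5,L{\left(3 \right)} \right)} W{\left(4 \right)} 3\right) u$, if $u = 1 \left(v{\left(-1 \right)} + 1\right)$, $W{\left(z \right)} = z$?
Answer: $-345$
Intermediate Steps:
$L{\left(F \right)} = 2 - F$ ($L{\left(F \right)} = 3 - \left(1 + F\right) = 2 - F$)
$I{\left(X,D \right)} = 12$
$u = -3$ ($u = 1 \left(-4 + 1\right) = 1 \left(-3\right) = -3$)
$\left(-29 + I{\left(5,L{\left(3 \right)} \right)} W{\left(4 \right)} 3\right) u = \left(-29 + 12 \cdot 4 \cdot 3\right) \left(-3\right) = \left(-29 + 48 \cdot 3\right) \left(-3\right) = \left(-29 + 144\right) \left(-3\right) = 115 \left(-3\right) = -345$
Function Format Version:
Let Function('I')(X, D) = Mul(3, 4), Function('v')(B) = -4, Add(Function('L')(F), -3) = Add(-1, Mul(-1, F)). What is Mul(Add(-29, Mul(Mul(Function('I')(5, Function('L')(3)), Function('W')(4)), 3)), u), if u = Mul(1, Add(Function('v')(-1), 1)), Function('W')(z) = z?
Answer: -345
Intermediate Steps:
Function('L')(F) = Add(2, Mul(-1, F)) (Function('L')(F) = Add(3, Add(-1, Mul(-1, F))) = Add(2, Mul(-1, F)))
Function('I')(X, D) = 12
u = -3 (u = Mul(1, Add(-4, 1)) = Mul(1, -3) = -3)
Mul(Add(-29, Mul(Mul(Function('I')(5, Function('L')(3)), Function('W')(4)), 3)), u) = Mul(Add(-29, Mul(Mul(12, 4), 3)), -3) = Mul(Add(-29, Mul(48, 3)), -3) = Mul(Add(-29, 144), -3) = Mul(115, -3) = -345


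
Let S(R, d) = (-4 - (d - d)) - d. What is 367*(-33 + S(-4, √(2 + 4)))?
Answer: -13579 - 367*√6 ≈ -14478.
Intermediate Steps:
S(R, d) = -4 - d (S(R, d) = (-4 - 1*0) - d = (-4 + 0) - d = -4 - d)
367*(-33 + S(-4, √(2 + 4))) = 367*(-33 + (-4 - √(2 + 4))) = 367*(-33 + (-4 - √6)) = 367*(-37 - √6) = -13579 - 367*√6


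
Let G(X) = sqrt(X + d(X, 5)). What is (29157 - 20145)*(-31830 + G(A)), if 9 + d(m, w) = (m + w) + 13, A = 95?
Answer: -286851960 + 9012*sqrt(199) ≈ -2.8672e+8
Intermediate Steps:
d(m, w) = 4 + m + w (d(m, w) = -9 + ((m + w) + 13) = -9 + (13 + m + w) = 4 + m + w)
G(X) = sqrt(9 + 2*X) (G(X) = sqrt(X + (4 + X + 5)) = sqrt(X + (9 + X)) = sqrt(9 + 2*X))
(29157 - 20145)*(-31830 + G(A)) = (29157 - 20145)*(-31830 + sqrt(9 + 2*95)) = 9012*(-31830 + sqrt(9 + 190)) = 9012*(-31830 + sqrt(199)) = -286851960 + 9012*sqrt(199)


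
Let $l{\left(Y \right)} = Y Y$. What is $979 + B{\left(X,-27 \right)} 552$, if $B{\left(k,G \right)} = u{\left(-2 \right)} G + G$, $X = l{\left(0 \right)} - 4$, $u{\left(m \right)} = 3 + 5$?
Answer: $-133157$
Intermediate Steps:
$u{\left(m \right)} = 8$
$l{\left(Y \right)} = Y^{2}$
$X = -4$ ($X = 0^{2} - 4 = 0 - 4 = -4$)
$B{\left(k,G \right)} = 9 G$ ($B{\left(k,G \right)} = 8 G + G = 9 G$)
$979 + B{\left(X,-27 \right)} 552 = 979 + 9 \left(-27\right) 552 = 979 - 134136 = -133157$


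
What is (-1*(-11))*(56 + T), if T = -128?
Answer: -792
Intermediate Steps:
(-1*(-11))*(56 + T) = (-1*(-11))*(56 - 128) = 11*(-72) = -792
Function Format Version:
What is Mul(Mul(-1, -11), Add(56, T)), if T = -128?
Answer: -792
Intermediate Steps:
Mul(Mul(-1, -11), Add(56, T)) = Mul(Mul(-1, -11), Add(56, -128)) = Mul(11, -72) = -792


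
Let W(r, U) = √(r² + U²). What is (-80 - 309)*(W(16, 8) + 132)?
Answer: -51348 - 3112*√5 ≈ -58307.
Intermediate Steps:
W(r, U) = √(U² + r²)
(-80 - 309)*(W(16, 8) + 132) = (-80 - 309)*(√(8² + 16²) + 132) = -389*(√(64 + 256) + 132) = -389*(√320 + 132) = -389*(8*√5 + 132) = -389*(132 + 8*√5) = -51348 - 3112*√5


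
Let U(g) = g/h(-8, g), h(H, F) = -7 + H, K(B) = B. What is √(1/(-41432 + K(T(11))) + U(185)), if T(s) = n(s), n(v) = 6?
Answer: I*√190488968670/124278 ≈ 3.5119*I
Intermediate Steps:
T(s) = 6
U(g) = -g/15 (U(g) = g/(-7 - 8) = g/(-15) = g*(-1/15) = -g/15)
√(1/(-41432 + K(T(11))) + U(185)) = √(1/(-41432 + 6) - 1/15*185) = √(1/(-41426) - 37/3) = √(-1/41426 - 37/3) = √(-1532765/124278) = I*√190488968670/124278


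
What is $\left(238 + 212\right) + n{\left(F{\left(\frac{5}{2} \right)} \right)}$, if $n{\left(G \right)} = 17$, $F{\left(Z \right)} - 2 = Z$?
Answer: $467$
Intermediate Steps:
$F{\left(Z \right)} = 2 + Z$
$\left(238 + 212\right) + n{\left(F{\left(\frac{5}{2} \right)} \right)} = \left(238 + 212\right) + 17 = 450 + 17 = 467$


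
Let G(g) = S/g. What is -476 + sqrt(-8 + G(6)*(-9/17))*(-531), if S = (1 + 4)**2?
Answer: -476 - 531*I*sqrt(11798)/34 ≈ -476.0 - 1696.4*I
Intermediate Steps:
S = 25 (S = 5**2 = 25)
G(g) = 25/g
-476 + sqrt(-8 + G(6)*(-9/17))*(-531) = -476 + sqrt(-8 + (25/6)*(-9/17))*(-531) = -476 + sqrt(-8 - 75/34)*(-531) = -476 + sqrt(-347/34)*(-531) = -476 + (I*sqrt(11798)/34)*(-531) = -476 - 531*I*sqrt(11798)/34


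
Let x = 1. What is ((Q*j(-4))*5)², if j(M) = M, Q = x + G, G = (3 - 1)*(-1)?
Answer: 400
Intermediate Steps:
G = -2 (G = 2*(-1) = -2)
Q = -1 (Q = 1 - 2 = -1)
((Q*j(-4))*5)² = (-1*(-4)*5)² = (4*5)² = 20² = 400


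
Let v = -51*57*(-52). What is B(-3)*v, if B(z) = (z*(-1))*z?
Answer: -1360476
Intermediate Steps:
B(z) = -z² (B(z) = (-z)*z = -z²)
v = 151164 (v = -2907*(-52) = 151164)
B(-3)*v = -1*(-3)²*151164 = -1*9*151164 = -9*151164 = -1360476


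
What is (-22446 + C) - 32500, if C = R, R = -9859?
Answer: -64805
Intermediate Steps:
C = -9859
(-22446 + C) - 32500 = (-22446 - 9859) - 32500 = -32305 - 32500 = -64805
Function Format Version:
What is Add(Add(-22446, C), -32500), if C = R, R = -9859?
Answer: -64805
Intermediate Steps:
C = -9859
Add(Add(-22446, C), -32500) = Add(Add(-22446, -9859), -32500) = Add(-32305, -32500) = -64805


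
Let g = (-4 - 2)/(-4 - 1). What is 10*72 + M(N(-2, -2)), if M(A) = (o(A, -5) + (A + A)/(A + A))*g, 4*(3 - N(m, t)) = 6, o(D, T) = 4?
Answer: 726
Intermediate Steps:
N(m, t) = 3/2 (N(m, t) = 3 - 1/4*6 = 3 - 3/2 = 3/2)
g = 6/5 (g = -6/(-5) = -6*(-1/5) = 6/5 ≈ 1.2000)
M(A) = 6 (M(A) = (4 + (A + A)/(A + A))*(6/5) = (4 + (2*A)/((2*A)))*(6/5) = (4 + (2*A)*(1/(2*A)))*(6/5) = (4 + 1)*(6/5) = 5*(6/5) = 6)
10*72 + M(N(-2, -2)) = 10*72 + 6 = 720 + 6 = 726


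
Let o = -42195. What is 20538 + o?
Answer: -21657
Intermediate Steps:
20538 + o = 20538 - 42195 = -21657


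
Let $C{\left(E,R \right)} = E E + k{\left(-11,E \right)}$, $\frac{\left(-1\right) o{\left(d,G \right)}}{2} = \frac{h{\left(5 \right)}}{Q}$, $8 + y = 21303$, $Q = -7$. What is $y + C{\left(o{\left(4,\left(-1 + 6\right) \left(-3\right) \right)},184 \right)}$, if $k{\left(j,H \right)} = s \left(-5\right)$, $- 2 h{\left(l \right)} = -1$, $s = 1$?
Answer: $\frac{1043211}{49} \approx 21290.0$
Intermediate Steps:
$h{\left(l \right)} = \frac{1}{2}$ ($h{\left(l \right)} = \left(- \frac{1}{2}\right) \left(-1\right) = \frac{1}{2}$)
$k{\left(j,H \right)} = -5$ ($k{\left(j,H \right)} = 1 \left(-5\right) = -5$)
$y = 21295$ ($y = -8 + 21303 = 21295$)
$o{\left(d,G \right)} = \frac{1}{7}$ ($o{\left(d,G \right)} = - 2 \frac{1}{2 \left(-7\right)} = - 2 \cdot \frac{1}{2} \left(- \frac{1}{7}\right) = \left(-2\right) \left(- \frac{1}{14}\right) = \frac{1}{7}$)
$C{\left(E,R \right)} = -5 + E^{2}$ ($C{\left(E,R \right)} = E E - 5 = E^{2} - 5 = -5 + E^{2}$)
$y + C{\left(o{\left(4,\left(-1 + 6\right) \left(-3\right) \right)},184 \right)} = 21295 - \left(5 - \left(\frac{1}{7}\right)^{2}\right) = 21295 + \left(-5 + \frac{1}{49}\right) = 21295 - \frac{244}{49} = \frac{1043211}{49}$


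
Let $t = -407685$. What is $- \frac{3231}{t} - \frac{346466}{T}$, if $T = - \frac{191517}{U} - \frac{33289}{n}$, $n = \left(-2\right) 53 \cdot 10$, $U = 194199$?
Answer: $- \frac{3230690820348234331}{283643780704815} \approx -11390.0$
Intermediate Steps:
$n = -1060$ ($n = \left(-106\right) 10 = -1060$)
$T = \frac{2087227497}{68616980}$ ($T = - \frac{191517}{194199} - \frac{33289}{-1060} = \left(-191517\right) \frac{1}{194199} - - \frac{33289}{1060} = - \frac{63839}{64733} + \frac{33289}{1060} = \frac{2087227497}{68616980} \approx 30.419$)
$- \frac{3231}{t} - \frac{346466}{T} = - \frac{3231}{-407685} - \frac{346466}{\frac{2087227497}{68616980}} = \left(-3231\right) \left(- \frac{1}{407685}\right) - \frac{23773450592680}{2087227497} = \frac{1077}{135895} - \frac{23773450592680}{2087227497} = - \frac{3230690820348234331}{283643780704815}$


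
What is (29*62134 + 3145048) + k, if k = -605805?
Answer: 4341129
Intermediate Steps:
(29*62134 + 3145048) + k = (29*62134 + 3145048) - 605805 = (1801886 + 3145048) - 605805 = 4946934 - 605805 = 4341129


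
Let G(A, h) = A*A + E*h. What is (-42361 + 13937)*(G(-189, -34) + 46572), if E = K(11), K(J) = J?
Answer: -2328465656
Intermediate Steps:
E = 11
G(A, h) = A² + 11*h (G(A, h) = A*A + 11*h = A² + 11*h)
(-42361 + 13937)*(G(-189, -34) + 46572) = (-42361 + 13937)*(((-189)² + 11*(-34)) + 46572) = -28424*((35721 - 374) + 46572) = -28424*(35347 + 46572) = -28424*81919 = -2328465656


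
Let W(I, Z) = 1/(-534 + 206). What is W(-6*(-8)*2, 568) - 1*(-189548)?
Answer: 62171743/328 ≈ 1.8955e+5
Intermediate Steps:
W(I, Z) = -1/328 (W(I, Z) = 1/(-328) = -1/328)
W(-6*(-8)*2, 568) - 1*(-189548) = -1/328 - 1*(-189548) = -1/328 + 189548 = 62171743/328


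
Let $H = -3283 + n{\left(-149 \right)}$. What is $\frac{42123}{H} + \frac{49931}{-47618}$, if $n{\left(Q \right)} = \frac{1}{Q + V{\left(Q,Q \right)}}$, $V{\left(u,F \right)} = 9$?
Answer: $- \frac{3491530553}{251565894} \approx -13.879$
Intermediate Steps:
$n{\left(Q \right)} = \frac{1}{9 + Q}$ ($n{\left(Q \right)} = \frac{1}{Q + 9} = \frac{1}{9 + Q}$)
$H = - \frac{459621}{140}$ ($H = -3283 + \frac{1}{9 - 149} = -3283 + \frac{1}{-140} = -3283 - \frac{1}{140} = - \frac{459621}{140} \approx -3283.0$)
$\frac{42123}{H} + \frac{49931}{-47618} = \frac{42123}{- \frac{459621}{140}} + \frac{49931}{-47618} = 42123 \left(- \frac{140}{459621}\right) + 49931 \left(- \frac{1}{47618}\right) = - \frac{1965740}{153207} - \frac{49931}{47618} = - \frac{3491530553}{251565894}$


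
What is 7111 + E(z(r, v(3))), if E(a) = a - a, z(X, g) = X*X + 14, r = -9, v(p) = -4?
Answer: 7111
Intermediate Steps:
z(X, g) = 14 + X**2 (z(X, g) = X**2 + 14 = 14 + X**2)
E(a) = 0
7111 + E(z(r, v(3))) = 7111 + 0 = 7111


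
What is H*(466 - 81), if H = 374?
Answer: 143990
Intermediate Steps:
H*(466 - 81) = 374*(466 - 81) = 374*385 = 143990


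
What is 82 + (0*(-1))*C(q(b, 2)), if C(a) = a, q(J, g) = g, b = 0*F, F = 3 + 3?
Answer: 82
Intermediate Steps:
F = 6
b = 0 (b = 0*6 = 0)
82 + (0*(-1))*C(q(b, 2)) = 82 + (0*(-1))*2 = 82 + 0*2 = 82 + 0 = 82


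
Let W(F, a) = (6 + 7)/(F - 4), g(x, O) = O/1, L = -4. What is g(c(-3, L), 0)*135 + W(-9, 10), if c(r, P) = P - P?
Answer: -1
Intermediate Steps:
c(r, P) = 0
g(x, O) = O (g(x, O) = O*1 = O)
W(F, a) = 13/(-4 + F)
g(c(-3, L), 0)*135 + W(-9, 10) = 0*135 + 13/(-4 - 9) = 0 + 13/(-13) = 0 + 13*(-1/13) = 0 - 1 = -1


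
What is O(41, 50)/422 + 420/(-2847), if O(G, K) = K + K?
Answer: 17910/200239 ≈ 0.089443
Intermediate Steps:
O(G, K) = 2*K
O(41, 50)/422 + 420/(-2847) = (2*50)/422 + 420/(-2847) = 100*(1/422) + 420*(-1/2847) = 50/211 - 140/949 = 17910/200239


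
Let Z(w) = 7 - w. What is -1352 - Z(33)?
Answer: -1326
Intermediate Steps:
-1352 - Z(33) = -1352 - (7 - 1*33) = -1352 - (7 - 33) = -1352 - 1*(-26) = -1352 + 26 = -1326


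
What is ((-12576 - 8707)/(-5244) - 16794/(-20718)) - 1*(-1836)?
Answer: 11111198969/6035844 ≈ 1840.9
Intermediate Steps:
((-12576 - 8707)/(-5244) - 16794/(-20718)) - 1*(-1836) = (-21283*(-1/5244) - 16794*(-1/20718)) + 1836 = (21283/5244 + 933/1151) + 1836 = 29389385/6035844 + 1836 = 11111198969/6035844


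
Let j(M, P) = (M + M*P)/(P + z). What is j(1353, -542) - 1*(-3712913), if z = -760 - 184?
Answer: 5518120691/1486 ≈ 3.7134e+6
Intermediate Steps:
z = -944
j(M, P) = (M + M*P)/(-944 + P) (j(M, P) = (M + M*P)/(P - 944) = (M + M*P)/(-944 + P))
j(1353, -542) - 1*(-3712913) = 1353*(1 - 542)/(-944 - 542) - 1*(-3712913) = 1353*(-541)/(-1486) + 3712913 = 1353*(-1/1486)*(-541) + 3712913 = 731973/1486 + 3712913 = 5518120691/1486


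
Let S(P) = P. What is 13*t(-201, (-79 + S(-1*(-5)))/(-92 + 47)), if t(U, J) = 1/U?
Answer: -13/201 ≈ -0.064677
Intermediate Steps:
13*t(-201, (-79 + S(-1*(-5)))/(-92 + 47)) = 13/(-201) = 13*(-1/201) = -13/201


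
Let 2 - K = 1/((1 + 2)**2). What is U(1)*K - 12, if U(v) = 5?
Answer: -23/9 ≈ -2.5556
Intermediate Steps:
K = 17/9 (K = 2 - 1/((1 + 2)**2) = 2 - 1/(3**2) = 2 - 1/9 = 17/9 ≈ 1.8889)
U(1)*K - 12 = 5*(17/9) - 12 = 85/9 - 12 = -23/9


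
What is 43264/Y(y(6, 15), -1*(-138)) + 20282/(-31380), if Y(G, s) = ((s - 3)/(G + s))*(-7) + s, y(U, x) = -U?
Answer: 3312150367/10036370 ≈ 330.01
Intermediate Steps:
Y(G, s) = s - 7*(-3 + s)/(G + s) (Y(G, s) = ((-3 + s)/(G + s))*(-7) + s = -7*(-3 + s)/(G + s) + s = s - 7*(-3 + s)/(G + s))
43264/Y(y(6, 15), -1*(-138)) + 20282/(-31380) = 43264/(((21 + (-1*(-138))**2 - (-7)*(-138) + (-1*6)*(-1*(-138)))/(-1*6 - 1*(-138)))) + 20282/(-31380) = 43264/(((21 + 138**2 - 7*138 - 6*138)/(-6 + 138))) + 20282*(-1/31380) = 43264/(((21 + 19044 - 966 - 828)/132)) - 10141/15690 = 43264/(((1/132)*17271)) - 10141/15690 = 43264/(5757/44) - 10141/15690 = 43264*(44/5757) - 10141/15690 = 1903616/5757 - 10141/15690 = 3312150367/10036370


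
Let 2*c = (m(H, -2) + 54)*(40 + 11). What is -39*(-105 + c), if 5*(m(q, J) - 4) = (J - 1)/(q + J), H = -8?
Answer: -5364567/100 ≈ -53646.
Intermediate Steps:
m(q, J) = 4 + (-1 + J)/(5*(J + q)) (m(q, J) = 4 + ((J - 1)/(q + J))/5 = 4 + ((-1 + J)/(J + q))/5 = 4 + (-1 + J)/(5*(J + q)))
c = 148053/100 (c = (((-1 + 20*(-8) + 21*(-2))/(5*(-2 - 8)) + 54)*(40 + 11))/2 = (((⅕)*(-1 - 160 - 42)/(-10) + 54)*51)/2 = (((⅕)*(-⅒)*(-203) + 54)*51)/2 = ((203/50 + 54)*51)/2 = ((2903/50)*51)/2 = (½)*(148053/50) = 148053/100 ≈ 1480.5)
-39*(-105 + c) = -39*(-105 + 148053/100) = -39*137553/100 = -5364567/100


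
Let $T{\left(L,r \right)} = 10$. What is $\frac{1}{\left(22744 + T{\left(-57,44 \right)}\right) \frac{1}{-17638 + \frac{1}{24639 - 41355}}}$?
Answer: $- \frac{294836809}{380355864} \approx -0.77516$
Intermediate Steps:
$\frac{1}{\left(22744 + T{\left(-57,44 \right)}\right) \frac{1}{-17638 + \frac{1}{24639 - 41355}}} = \frac{1}{\left(22744 + 10\right) \frac{1}{-17638 + \frac{1}{24639 - 41355}}} = \frac{1}{22754 \frac{1}{-17638 + \frac{1}{-16716}}} = \frac{1}{22754 \frac{1}{-17638 - \frac{1}{16716}}} = \frac{1}{22754 \frac{1}{- \frac{294836809}{16716}}} = \frac{1}{22754 \left(- \frac{16716}{294836809}\right)} = \frac{1}{- \frac{380355864}{294836809}} = - \frac{294836809}{380355864}$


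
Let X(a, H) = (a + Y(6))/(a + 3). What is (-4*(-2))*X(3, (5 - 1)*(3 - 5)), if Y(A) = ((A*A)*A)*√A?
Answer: 4 + 288*√6 ≈ 709.45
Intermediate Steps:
Y(A) = A^(7/2) (Y(A) = (A²*A)*√A = A³*√A = A^(7/2))
X(a, H) = (a + 216*√6)/(3 + a) (X(a, H) = (a + 6^(7/2))/(a + 3) = (a + 216*√6)/(3 + a))
(-4*(-2))*X(3, (5 - 1)*(3 - 5)) = (-4*(-2))*((3 + 216*√6)/(3 + 3)) = 8*((3 + 216*√6)/6) = 8*(½ + 36*√6) = 4 + 288*√6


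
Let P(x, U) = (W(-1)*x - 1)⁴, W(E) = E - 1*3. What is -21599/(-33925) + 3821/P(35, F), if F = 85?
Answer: 8537224250864/13408997411925 ≈ 0.63668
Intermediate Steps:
W(E) = -3 + E (W(E) = E - 3 = -3 + E)
P(x, U) = (-1 - 4*x)⁴ (P(x, U) = ((-3 - 1)*x - 1)⁴ = (-4*x - 1)⁴ = (-1 - 4*x)⁴)
-21599/(-33925) + 3821/P(35, F) = -21599/(-33925) + 3821/((1 + 4*35)⁴) = -21599*(-1/33925) + 3821/((1 + 140)⁴) = 21599/33925 + 3821/(141⁴) = 21599/33925 + 3821/395254161 = 8537224250864/13408997411925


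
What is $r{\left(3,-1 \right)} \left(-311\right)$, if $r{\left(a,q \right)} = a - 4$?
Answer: $311$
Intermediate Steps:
$r{\left(a,q \right)} = -4 + a$ ($r{\left(a,q \right)} = a - 4 = -4 + a$)
$r{\left(3,-1 \right)} \left(-311\right) = \left(-4 + 3\right) \left(-311\right) = \left(-1\right) \left(-311\right) = 311$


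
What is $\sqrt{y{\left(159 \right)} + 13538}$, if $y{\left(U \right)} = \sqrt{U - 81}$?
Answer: $\sqrt{13538 + \sqrt{78}} \approx 116.39$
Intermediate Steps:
$y{\left(U \right)} = \sqrt{-81 + U}$
$\sqrt{y{\left(159 \right)} + 13538} = \sqrt{\sqrt{-81 + 159} + 13538} = \sqrt{\sqrt{78} + 13538} = \sqrt{13538 + \sqrt{78}}$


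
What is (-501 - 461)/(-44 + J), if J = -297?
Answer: 962/341 ≈ 2.8211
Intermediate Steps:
(-501 - 461)/(-44 + J) = (-501 - 461)/(-44 - 297) = -962/(-341) = -962*(-1/341) = 962/341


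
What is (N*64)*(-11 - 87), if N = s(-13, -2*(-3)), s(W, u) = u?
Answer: -37632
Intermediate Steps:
N = 6 (N = -2*(-3) = 6)
(N*64)*(-11 - 87) = (6*64)*(-11 - 87) = 384*(-98) = -37632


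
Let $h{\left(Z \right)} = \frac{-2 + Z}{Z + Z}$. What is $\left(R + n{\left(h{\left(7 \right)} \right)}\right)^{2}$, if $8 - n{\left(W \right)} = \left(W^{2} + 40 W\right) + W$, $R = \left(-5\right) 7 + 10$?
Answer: $\frac{38775529}{38416} \approx 1009.4$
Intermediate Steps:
$R = -25$ ($R = -35 + 10 = -25$)
$h{\left(Z \right)} = \frac{-2 + Z}{2 Z}$
$n{\left(W \right)} = 8 - W^{2} - 41 W$ ($n{\left(W \right)} = 8 - \left(\left(W^{2} + 40 W\right) + W\right) = 8 - \left(W^{2} + 41 W\right) = 8 - W^{2} - 41 W$)
$\left(R + n{\left(h{\left(7 \right)} \right)}\right)^{2} = \left(-25 - \left(-8 + \left(\frac{-2 + 7}{2 \cdot 7}\right)^{2} + 41 \cdot \frac{1}{2} \cdot \frac{1}{7} \left(-2 + 7\right)\right)\right)^{2} = \left(-25 - \left(-8 + \left(\frac{1}{2} \cdot \frac{1}{7} \cdot 5\right)^{2} + 41 \cdot \frac{1}{2} \cdot \frac{1}{7} \cdot 5\right)\right)^{2} = \left(-25 - \frac{1327}{196}\right)^{2} = \left(- \frac{6227}{196}\right)^{2} = \frac{38775529}{38416}$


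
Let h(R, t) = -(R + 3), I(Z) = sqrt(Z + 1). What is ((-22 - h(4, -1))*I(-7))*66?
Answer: -990*I*sqrt(6) ≈ -2425.0*I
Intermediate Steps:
I(Z) = sqrt(1 + Z)
h(R, t) = -3 - R (h(R, t) = -(3 + R) = -3 - R)
((-22 - h(4, -1))*I(-7))*66 = ((-22 - (-3 - 1*4))*sqrt(1 - 7))*66 = ((-22 - (-3 - 4))*sqrt(-6))*66 = ((-22 - 1*(-7))*(I*sqrt(6)))*66 = ((-22 + 7)*(I*sqrt(6)))*66 = -15*I*sqrt(6)*66 = -990*I*sqrt(6)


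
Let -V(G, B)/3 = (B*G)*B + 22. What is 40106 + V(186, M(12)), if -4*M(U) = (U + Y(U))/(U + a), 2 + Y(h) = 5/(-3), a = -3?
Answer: 25926545/648 ≈ 40010.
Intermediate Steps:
Y(h) = -11/3 (Y(h) = -2 + 5/(-3) = -2 + 5*(-1/3) = -2 - 5/3 = -11/3)
M(U) = -(-11/3 + U)/(4*(-3 + U)) (M(U) = -(U - 11/3)/(4*(U - 3)) = -(-11/3 + U)/(4*(-3 + U)))
V(G, B) = -66 - 3*G*B**2 (V(G, B) = -3*((B*G)*B + 22) = -3*(G*B**2 + 22) = -3*(22 + G*B**2) = -66 - 3*G*B**2)
40106 + V(186, M(12)) = 40106 + (-66 - 3*186*((11 - 3*12)/(12*(-3 + 12)))**2) = 40106 + (-66 - 3*186*((1/12)*(11 - 36)/9)**2) = 40106 + (-66 - 3*186*((1/12)*(1/9)*(-25))**2) = 40106 + (-66 - 3*186*(-25/108)**2) = 40106 + (-66 - 3*186*625/11664) = 40106 + (-66 - 19375/648) = 40106 - 62143/648 = 25926545/648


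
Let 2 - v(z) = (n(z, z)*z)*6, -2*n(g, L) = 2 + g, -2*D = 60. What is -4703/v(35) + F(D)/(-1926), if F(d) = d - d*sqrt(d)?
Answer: -1490228/1247727 - 5*I*sqrt(30)/321 ≈ -1.1944 - 0.085315*I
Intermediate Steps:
D = -30 (D = -1/2*60 = -30)
n(g, L) = -1 - g/2 (n(g, L) = -(2 + g)/2 = -1 - g/2)
v(z) = 2 - 6*z*(-1 - z/2) (v(z) = 2 - (-1 - z/2)*z*6 = 2 - z*(-1 - z/2)*6 = 2 - 6*z*(-1 - z/2))
F(d) = d - d**(3/2)
-4703/v(35) + F(D)/(-1926) = -4703/(2 + 3*35*(2 + 35)) + (-30 - (-30)**(3/2))/(-1926) = -4703/(2 + 3*35*37) + (-30 - (-30)*I*sqrt(30))*(-1/1926) = -4703/(2 + 3885) + (-30 + 30*I*sqrt(30))*(-1/1926) = -4703/3887 + (5/321 - 5*I*sqrt(30)/321) = -1490228/1247727 - 5*I*sqrt(30)/321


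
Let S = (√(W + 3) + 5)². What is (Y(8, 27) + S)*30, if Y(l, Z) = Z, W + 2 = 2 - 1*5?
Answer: 1500 + 300*I*√2 ≈ 1500.0 + 424.26*I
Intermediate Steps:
W = -5 (W = -2 + (2 - 1*5) = -2 + (2 - 5) = -2 - 3 = -5)
S = (5 + I*√2)² (S = (√(-5 + 3) + 5)² = (√(-2) + 5)² = (I*√2 + 5)² = (5 + I*√2)² ≈ 23.0 + 14.142*I)
(Y(8, 27) + S)*30 = (27 + (5 + I*√2)²)*30 = 810 + 30*(5 + I*√2)²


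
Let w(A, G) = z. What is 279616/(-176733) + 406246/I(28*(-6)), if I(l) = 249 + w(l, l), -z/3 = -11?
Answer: 11953037101/8306451 ≈ 1439.0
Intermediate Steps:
z = 33 (z = -3*(-11) = 33)
w(A, G) = 33
I(l) = 282 (I(l) = 249 + 33 = 282)
279616/(-176733) + 406246/I(28*(-6)) = 279616/(-176733) + 406246/282 = 279616*(-1/176733) + 406246*(1/282) = -279616/176733 + 203123/141 = 11953037101/8306451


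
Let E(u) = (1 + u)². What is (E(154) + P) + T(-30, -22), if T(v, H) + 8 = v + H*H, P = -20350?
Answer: 4121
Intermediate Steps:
T(v, H) = -8 + v + H² (T(v, H) = -8 + (v + H*H) = -8 + (v + H²) = -8 + v + H²)
(E(154) + P) + T(-30, -22) = ((1 + 154)² - 20350) + (-8 - 30 + (-22)²) = (155² - 20350) + (-8 - 30 + 484) = (24025 - 20350) + 446 = 3675 + 446 = 4121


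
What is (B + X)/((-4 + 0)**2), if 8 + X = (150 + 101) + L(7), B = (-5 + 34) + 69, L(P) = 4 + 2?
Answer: 347/16 ≈ 21.688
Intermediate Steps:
L(P) = 6
B = 98 (B = 29 + 69 = 98)
X = 249 (X = -8 + ((150 + 101) + 6) = -8 + (251 + 6) = -8 + 257 = 249)
(B + X)/((-4 + 0)**2) = (98 + 249)/((-4 + 0)**2) = 347/(-4)**2 = 347/16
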